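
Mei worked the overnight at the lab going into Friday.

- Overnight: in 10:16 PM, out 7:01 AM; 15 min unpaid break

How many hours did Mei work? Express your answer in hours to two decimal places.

Overnight: 10:16 PM → midnight = 1 h 44 min; midnight → 7:01 AM = 7 h 1 min; span 8 h 45 min; less 15 min break → 8 h 30 min

8.50 hours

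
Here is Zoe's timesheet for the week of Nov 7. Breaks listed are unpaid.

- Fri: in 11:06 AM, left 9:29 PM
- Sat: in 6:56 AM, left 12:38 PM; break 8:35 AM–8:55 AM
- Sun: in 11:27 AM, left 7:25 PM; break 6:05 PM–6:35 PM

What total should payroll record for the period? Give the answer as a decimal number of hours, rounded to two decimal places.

Fri: 11:06 AM–9:29 PM = 10 h 23 min
Sat: 6:56 AM–12:38 PM = 5 h 42 min; less 20 min break → 5 h 22 min
Sun: 11:27 AM–7:25 PM = 7 h 58 min; less 30 min break → 7 h 28 min
Total: 10 h 23 min + 5 h 22 min + 7 h 28 min = 23 h 13 min.

23.22 hours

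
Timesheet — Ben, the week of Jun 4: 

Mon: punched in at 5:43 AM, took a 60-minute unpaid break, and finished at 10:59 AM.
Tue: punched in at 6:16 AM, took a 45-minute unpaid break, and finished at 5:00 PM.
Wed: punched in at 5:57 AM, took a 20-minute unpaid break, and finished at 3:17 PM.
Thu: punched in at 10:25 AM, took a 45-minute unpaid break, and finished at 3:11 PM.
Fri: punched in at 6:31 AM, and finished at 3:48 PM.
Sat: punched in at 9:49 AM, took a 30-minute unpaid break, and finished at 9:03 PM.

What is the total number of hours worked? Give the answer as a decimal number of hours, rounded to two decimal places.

Mon: 5:43 AM–10:59 AM = 5 h 16 min; less 60 min break → 4 h 16 min
Tue: 6:16 AM–5:00 PM = 10 h 44 min; less 45 min break → 9 h 59 min
Wed: 5:57 AM–3:17 PM = 9 h 20 min; less 20 min break → 9 h 0 min
Thu: 10:25 AM–3:11 PM = 4 h 46 min; less 45 min break → 4 h 1 min
Fri: 6:31 AM–3:48 PM = 9 h 17 min
Sat: 9:49 AM–9:03 PM = 11 h 14 min; less 30 min break → 10 h 44 min
Total: 4 h 16 min + 9 h 59 min + 9 h 0 min + 4 h 1 min + 9 h 17 min + 10 h 44 min = 47 h 17 min.

47.28 hours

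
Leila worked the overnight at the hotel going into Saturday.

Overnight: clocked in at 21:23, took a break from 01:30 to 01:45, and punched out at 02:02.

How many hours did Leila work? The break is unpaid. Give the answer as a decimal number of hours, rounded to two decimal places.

Overnight: 21:23 → midnight = 2 h 37 min; midnight → 02:02 = 2 h 2 min; span 4 h 39 min; less 15 min break → 4 h 24 min

4.40 hours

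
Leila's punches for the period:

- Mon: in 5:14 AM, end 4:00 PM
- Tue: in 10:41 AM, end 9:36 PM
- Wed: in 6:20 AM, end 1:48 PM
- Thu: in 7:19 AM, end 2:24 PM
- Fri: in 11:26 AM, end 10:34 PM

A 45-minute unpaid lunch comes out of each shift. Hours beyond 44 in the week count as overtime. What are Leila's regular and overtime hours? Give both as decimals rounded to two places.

Regular 43.62 hours, overtime 0.00 hours

Mon: 5:14 AM–4:00 PM = 10 h 46 min; less 45 min break → 10 h 1 min
Tue: 10:41 AM–9:36 PM = 10 h 55 min; less 45 min break → 10 h 10 min
Wed: 6:20 AM–1:48 PM = 7 h 28 min; less 45 min break → 6 h 43 min
Thu: 7:19 AM–2:24 PM = 7 h 5 min; less 45 min break → 6 h 20 min
Fri: 11:26 AM–10:34 PM = 11 h 8 min; less 45 min break → 10 h 23 min
Total worked: 43 h 37 min = 43.62 h.
Threshold 44 h → overtime 0 h 0 min, regular 43 h 37 min.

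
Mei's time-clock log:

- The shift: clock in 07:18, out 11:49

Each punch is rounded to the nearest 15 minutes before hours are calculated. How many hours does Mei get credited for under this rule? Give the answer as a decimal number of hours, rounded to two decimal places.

4.50 hours

The shift: in 07:18→07:15, out 11:49→11:45; 4 h 30 min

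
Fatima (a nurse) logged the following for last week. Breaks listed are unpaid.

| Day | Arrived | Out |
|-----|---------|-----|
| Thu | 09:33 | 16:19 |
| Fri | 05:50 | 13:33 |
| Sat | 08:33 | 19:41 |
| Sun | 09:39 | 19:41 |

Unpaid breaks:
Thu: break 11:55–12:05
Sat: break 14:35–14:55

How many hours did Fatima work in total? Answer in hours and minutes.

35 h 9 min

Thu: 09:33–16:19 = 6 h 46 min; less 10 min break → 6 h 36 min
Fri: 05:50–13:33 = 7 h 43 min
Sat: 08:33–19:41 = 11 h 8 min; less 20 min break → 10 h 48 min
Sun: 09:39–19:41 = 10 h 2 min
Total: 6 h 36 min + 7 h 43 min + 10 h 48 min + 10 h 2 min = 35 h 9 min.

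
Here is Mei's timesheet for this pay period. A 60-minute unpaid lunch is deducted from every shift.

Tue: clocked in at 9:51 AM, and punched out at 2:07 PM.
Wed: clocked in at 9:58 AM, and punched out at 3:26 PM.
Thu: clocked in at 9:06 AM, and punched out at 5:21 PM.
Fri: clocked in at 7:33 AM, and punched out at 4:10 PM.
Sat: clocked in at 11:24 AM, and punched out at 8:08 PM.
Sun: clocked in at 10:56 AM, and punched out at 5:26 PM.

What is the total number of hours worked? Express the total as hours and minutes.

35 h 50 min

Tue: 9:51 AM–2:07 PM = 4 h 16 min; less 60 min break → 3 h 16 min
Wed: 9:58 AM–3:26 PM = 5 h 28 min; less 60 min break → 4 h 28 min
Thu: 9:06 AM–5:21 PM = 8 h 15 min; less 60 min break → 7 h 15 min
Fri: 7:33 AM–4:10 PM = 8 h 37 min; less 60 min break → 7 h 37 min
Sat: 11:24 AM–8:08 PM = 8 h 44 min; less 60 min break → 7 h 44 min
Sun: 10:56 AM–5:26 PM = 6 h 30 min; less 60 min break → 5 h 30 min
Total: 3 h 16 min + 4 h 28 min + 7 h 15 min + 7 h 37 min + 7 h 44 min + 5 h 30 min = 35 h 50 min.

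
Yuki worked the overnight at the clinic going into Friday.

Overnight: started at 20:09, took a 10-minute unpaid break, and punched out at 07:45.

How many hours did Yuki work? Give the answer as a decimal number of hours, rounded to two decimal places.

Overnight: 20:09 → midnight = 3 h 51 min; midnight → 07:45 = 7 h 45 min; span 11 h 36 min; less 10 min break → 11 h 26 min

11.43 hours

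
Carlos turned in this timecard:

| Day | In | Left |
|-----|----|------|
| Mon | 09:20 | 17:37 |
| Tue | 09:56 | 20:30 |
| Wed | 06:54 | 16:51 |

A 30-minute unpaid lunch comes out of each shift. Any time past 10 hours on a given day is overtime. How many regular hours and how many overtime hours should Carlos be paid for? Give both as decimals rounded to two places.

Regular 27.23 hours, overtime 0.07 hours

Mon: 09:20–17:37 = 8 h 17 min; less 30 min break → 7 h 47 min
Tue: 09:56–20:30 = 10 h 34 min; less 30 min break → 10 h 4 min
Wed: 06:54–16:51 = 9 h 57 min; less 30 min break → 9 h 27 min
Mon reg 7 h 47 min / OT 0 h 0 min; Tue reg 10 h 0 min / OT 0 h 4 min; Wed reg 9 h 27 min / OT 0 h 0 min.
Totals: regular 27 h 14 min, overtime 0 h 4 min.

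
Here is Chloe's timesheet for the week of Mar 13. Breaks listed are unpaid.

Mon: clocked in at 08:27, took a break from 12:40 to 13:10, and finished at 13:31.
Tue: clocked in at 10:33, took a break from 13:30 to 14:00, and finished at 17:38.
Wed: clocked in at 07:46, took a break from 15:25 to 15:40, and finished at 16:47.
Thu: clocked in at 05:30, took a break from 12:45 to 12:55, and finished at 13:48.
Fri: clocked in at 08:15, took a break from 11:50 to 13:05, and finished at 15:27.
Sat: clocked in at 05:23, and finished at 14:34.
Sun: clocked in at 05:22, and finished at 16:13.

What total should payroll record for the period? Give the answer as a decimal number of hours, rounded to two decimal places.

54.03 hours

Mon: 08:27–13:31 = 5 h 4 min; less 30 min break → 4 h 34 min
Tue: 10:33–17:38 = 7 h 5 min; less 30 min break → 6 h 35 min
Wed: 07:46–16:47 = 9 h 1 min; less 15 min break → 8 h 46 min
Thu: 05:30–13:48 = 8 h 18 min; less 10 min break → 8 h 8 min
Fri: 08:15–15:27 = 7 h 12 min; less 75 min break → 5 h 57 min
Sat: 05:23–14:34 = 9 h 11 min
Sun: 05:22–16:13 = 10 h 51 min
Total: 4 h 34 min + 6 h 35 min + 8 h 46 min + 8 h 8 min + 5 h 57 min + 9 h 11 min + 10 h 51 min = 54 h 2 min.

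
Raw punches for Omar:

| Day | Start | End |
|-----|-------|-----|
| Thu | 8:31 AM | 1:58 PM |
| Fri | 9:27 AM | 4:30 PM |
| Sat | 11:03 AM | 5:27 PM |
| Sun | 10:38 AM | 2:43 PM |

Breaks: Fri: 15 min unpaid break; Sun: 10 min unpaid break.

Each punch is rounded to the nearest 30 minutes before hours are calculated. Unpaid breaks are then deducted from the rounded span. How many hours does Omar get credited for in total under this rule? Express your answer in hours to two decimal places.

Thu: in 8:31 AM→8:30 AM, out 1:58 PM→2:00 PM; 5 h 30 min
Fri: in 9:27 AM→9:30 AM, out 4:30 PM→4:30 PM; 7 h 0 min − 15 min = 6 h 45 min
Sat: in 11:03 AM→11:00 AM, out 5:27 PM→5:30 PM; 6 h 30 min
Sun: in 10:38 AM→10:30 AM, out 2:43 PM→2:30 PM; 4 h 0 min − 10 min = 3 h 50 min
Total credited: 22 h 35 min.

22.58 hours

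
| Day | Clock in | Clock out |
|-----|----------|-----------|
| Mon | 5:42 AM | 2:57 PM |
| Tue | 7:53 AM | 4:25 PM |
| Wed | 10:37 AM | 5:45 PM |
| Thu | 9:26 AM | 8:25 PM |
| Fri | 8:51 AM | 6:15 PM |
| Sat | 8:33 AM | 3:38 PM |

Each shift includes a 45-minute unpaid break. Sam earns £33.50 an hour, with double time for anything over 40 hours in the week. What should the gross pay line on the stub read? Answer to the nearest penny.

£1868.18

Mon: 5:42 AM–2:57 PM = 9 h 15 min; less 45 min break → 8 h 30 min
Tue: 7:53 AM–4:25 PM = 8 h 32 min; less 45 min break → 7 h 47 min
Wed: 10:37 AM–5:45 PM = 7 h 8 min; less 45 min break → 6 h 23 min
Thu: 9:26 AM–8:25 PM = 10 h 59 min; less 45 min break → 10 h 14 min
Fri: 8:51 AM–6:15 PM = 9 h 24 min; less 45 min break → 8 h 39 min
Sat: 8:33 AM–3:38 PM = 7 h 5 min; less 45 min break → 6 h 20 min
Total worked: 47 h 53 min = 2873 min.
Regular 40 h 0 min = 2400 min at £33.50/h; overtime 7 h 53 min = 473 min at £67.00/h.
Pay = (2400 × £33.50 + 473 × £67.00) ÷ 60 = £1868.18.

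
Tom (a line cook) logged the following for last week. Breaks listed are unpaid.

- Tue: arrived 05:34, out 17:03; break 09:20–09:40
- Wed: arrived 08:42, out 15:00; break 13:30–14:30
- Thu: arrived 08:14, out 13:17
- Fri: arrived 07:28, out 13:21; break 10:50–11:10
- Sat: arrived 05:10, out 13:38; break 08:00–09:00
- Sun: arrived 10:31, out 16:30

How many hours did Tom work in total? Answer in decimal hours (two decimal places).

Tue: 05:34–17:03 = 11 h 29 min; less 20 min break → 11 h 9 min
Wed: 08:42–15:00 = 6 h 18 min; less 60 min break → 5 h 18 min
Thu: 08:14–13:17 = 5 h 3 min
Fri: 07:28–13:21 = 5 h 53 min; less 20 min break → 5 h 33 min
Sat: 05:10–13:38 = 8 h 28 min; less 60 min break → 7 h 28 min
Sun: 10:31–16:30 = 5 h 59 min
Total: 11 h 9 min + 5 h 18 min + 5 h 3 min + 5 h 33 min + 7 h 28 min + 5 h 59 min = 40 h 30 min.

40.50 hours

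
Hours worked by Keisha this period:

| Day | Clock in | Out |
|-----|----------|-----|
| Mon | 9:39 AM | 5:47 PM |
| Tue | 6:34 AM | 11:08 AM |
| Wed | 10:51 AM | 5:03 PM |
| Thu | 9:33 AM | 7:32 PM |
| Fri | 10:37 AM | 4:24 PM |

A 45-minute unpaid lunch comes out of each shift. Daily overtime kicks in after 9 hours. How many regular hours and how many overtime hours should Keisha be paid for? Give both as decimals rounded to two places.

Regular 30.68 hours, overtime 0.23 hours

Mon: 9:39 AM–5:47 PM = 8 h 8 min; less 45 min break → 7 h 23 min
Tue: 6:34 AM–11:08 AM = 4 h 34 min; less 45 min break → 3 h 49 min
Wed: 10:51 AM–5:03 PM = 6 h 12 min; less 45 min break → 5 h 27 min
Thu: 9:33 AM–7:32 PM = 9 h 59 min; less 45 min break → 9 h 14 min
Fri: 10:37 AM–4:24 PM = 5 h 47 min; less 45 min break → 5 h 2 min
Mon reg 7 h 23 min / OT 0 h 0 min; Tue reg 3 h 49 min / OT 0 h 0 min; Wed reg 5 h 27 min / OT 0 h 0 min; Thu reg 9 h 0 min / OT 0 h 14 min; Fri reg 5 h 2 min / OT 0 h 0 min.
Totals: regular 30 h 41 min, overtime 0 h 14 min.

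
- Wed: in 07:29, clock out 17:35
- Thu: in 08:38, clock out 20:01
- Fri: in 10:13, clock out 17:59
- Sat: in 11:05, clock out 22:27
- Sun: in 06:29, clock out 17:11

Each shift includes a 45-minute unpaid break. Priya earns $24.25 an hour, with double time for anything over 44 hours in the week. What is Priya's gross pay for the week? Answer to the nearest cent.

$1239.98

Wed: 07:29–17:35 = 10 h 6 min; less 45 min break → 9 h 21 min
Thu: 08:38–20:01 = 11 h 23 min; less 45 min break → 10 h 38 min
Fri: 10:13–17:59 = 7 h 46 min; less 45 min break → 7 h 1 min
Sat: 11:05–22:27 = 11 h 22 min; less 45 min break → 10 h 37 min
Sun: 06:29–17:11 = 10 h 42 min; less 45 min break → 9 h 57 min
Total worked: 47 h 34 min = 2854 min.
Regular 44 h 0 min = 2640 min at $24.25/h; overtime 3 h 34 min = 214 min at $48.50/h.
Pay = (2640 × $24.25 + 214 × $48.50) ÷ 60 = $1239.98.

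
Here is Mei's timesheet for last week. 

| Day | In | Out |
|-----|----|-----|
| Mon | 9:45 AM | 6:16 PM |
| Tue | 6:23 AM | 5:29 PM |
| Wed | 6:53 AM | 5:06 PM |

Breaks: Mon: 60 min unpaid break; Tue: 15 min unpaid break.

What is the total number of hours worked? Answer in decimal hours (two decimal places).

28.58 hours

Mon: 9:45 AM–6:16 PM = 8 h 31 min; less 60 min break → 7 h 31 min
Tue: 6:23 AM–5:29 PM = 11 h 6 min; less 15 min break → 10 h 51 min
Wed: 6:53 AM–5:06 PM = 10 h 13 min
Total: 7 h 31 min + 10 h 51 min + 10 h 13 min = 28 h 35 min.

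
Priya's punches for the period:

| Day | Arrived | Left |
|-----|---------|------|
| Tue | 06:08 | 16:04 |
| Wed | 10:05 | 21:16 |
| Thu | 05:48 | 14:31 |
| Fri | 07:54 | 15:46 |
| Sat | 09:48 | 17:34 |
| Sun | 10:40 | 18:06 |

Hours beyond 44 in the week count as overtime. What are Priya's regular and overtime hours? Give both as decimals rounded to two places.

Regular 44.00 hours, overtime 8.90 hours

Tue: 06:08–16:04 = 9 h 56 min
Wed: 10:05–21:16 = 11 h 11 min
Thu: 05:48–14:31 = 8 h 43 min
Fri: 07:54–15:46 = 7 h 52 min
Sat: 09:48–17:34 = 7 h 46 min
Sun: 10:40–18:06 = 7 h 26 min
Total worked: 52 h 54 min = 52.90 h.
Threshold 44 h → overtime 8 h 54 min, regular 44 h 0 min.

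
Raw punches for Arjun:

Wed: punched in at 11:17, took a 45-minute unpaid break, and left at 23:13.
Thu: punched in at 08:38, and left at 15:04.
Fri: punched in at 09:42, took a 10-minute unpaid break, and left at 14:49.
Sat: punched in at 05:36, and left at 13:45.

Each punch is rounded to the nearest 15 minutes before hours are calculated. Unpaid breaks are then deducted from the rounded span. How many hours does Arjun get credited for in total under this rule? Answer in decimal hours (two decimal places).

30.58 hours

Wed: in 11:17→11:15, out 23:13→23:15; 12 h 0 min − 45 min = 11 h 15 min
Thu: in 08:38→08:45, out 15:04→15:00; 6 h 15 min
Fri: in 09:42→09:45, out 14:49→14:45; 5 h 0 min − 10 min = 4 h 50 min
Sat: in 05:36→05:30, out 13:45→13:45; 8 h 15 min
Total credited: 30 h 35 min.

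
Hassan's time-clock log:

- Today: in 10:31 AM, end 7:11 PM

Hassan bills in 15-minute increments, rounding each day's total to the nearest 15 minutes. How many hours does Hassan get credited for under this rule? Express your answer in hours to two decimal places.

Today: 10:31 AM–7:11 PM = 8 h 40 min → rounds to 8 h 45 min

8.75 hours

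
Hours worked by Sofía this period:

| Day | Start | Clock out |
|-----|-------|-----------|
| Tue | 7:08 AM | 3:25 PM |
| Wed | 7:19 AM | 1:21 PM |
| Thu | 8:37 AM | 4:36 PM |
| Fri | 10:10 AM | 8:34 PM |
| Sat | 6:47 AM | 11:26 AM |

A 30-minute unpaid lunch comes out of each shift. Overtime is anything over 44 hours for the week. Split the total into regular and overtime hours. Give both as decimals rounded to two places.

Regular 34.85 hours, overtime 0.00 hours

Tue: 7:08 AM–3:25 PM = 8 h 17 min; less 30 min break → 7 h 47 min
Wed: 7:19 AM–1:21 PM = 6 h 2 min; less 30 min break → 5 h 32 min
Thu: 8:37 AM–4:36 PM = 7 h 59 min; less 30 min break → 7 h 29 min
Fri: 10:10 AM–8:34 PM = 10 h 24 min; less 30 min break → 9 h 54 min
Sat: 6:47 AM–11:26 AM = 4 h 39 min; less 30 min break → 4 h 9 min
Total worked: 34 h 51 min = 34.85 h.
Threshold 44 h → overtime 0 h 0 min, regular 34 h 51 min.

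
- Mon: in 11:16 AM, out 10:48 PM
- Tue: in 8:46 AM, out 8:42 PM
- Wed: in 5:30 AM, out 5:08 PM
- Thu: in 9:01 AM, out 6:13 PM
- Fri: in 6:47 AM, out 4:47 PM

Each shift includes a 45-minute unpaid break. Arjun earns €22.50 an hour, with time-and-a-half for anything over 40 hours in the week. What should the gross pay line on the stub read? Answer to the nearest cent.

Mon: 11:16 AM–10:48 PM = 11 h 32 min; less 45 min break → 10 h 47 min
Tue: 8:46 AM–8:42 PM = 11 h 56 min; less 45 min break → 11 h 11 min
Wed: 5:30 AM–5:08 PM = 11 h 38 min; less 45 min break → 10 h 53 min
Thu: 9:01 AM–6:13 PM = 9 h 12 min; less 45 min break → 8 h 27 min
Fri: 6:47 AM–4:47 PM = 10 h 0 min; less 45 min break → 9 h 15 min
Total worked: 50 h 33 min = 3033 min.
Regular 40 h 0 min = 2400 min at €22.50/h; overtime 10 h 33 min = 633 min at €33.75/h.
Pay = (2400 × €22.50 + 633 × €33.75) ÷ 60 = €1256.06.

€1256.06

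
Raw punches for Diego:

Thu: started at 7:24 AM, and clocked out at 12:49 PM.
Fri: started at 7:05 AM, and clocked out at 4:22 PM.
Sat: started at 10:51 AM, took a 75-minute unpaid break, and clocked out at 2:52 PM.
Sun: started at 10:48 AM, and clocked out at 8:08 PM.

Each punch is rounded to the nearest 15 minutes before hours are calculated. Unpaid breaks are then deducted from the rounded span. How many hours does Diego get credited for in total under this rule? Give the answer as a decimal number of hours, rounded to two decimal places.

26.75 hours

Thu: in 7:24 AM→7:30 AM, out 12:49 PM→12:45 PM; 5 h 15 min
Fri: in 7:05 AM→7:00 AM, out 4:22 PM→4:15 PM; 9 h 15 min
Sat: in 10:51 AM→10:45 AM, out 2:52 PM→2:45 PM; 4 h 0 min − 75 min = 2 h 45 min
Sun: in 10:48 AM→10:45 AM, out 8:08 PM→8:15 PM; 9 h 30 min
Total credited: 26 h 45 min.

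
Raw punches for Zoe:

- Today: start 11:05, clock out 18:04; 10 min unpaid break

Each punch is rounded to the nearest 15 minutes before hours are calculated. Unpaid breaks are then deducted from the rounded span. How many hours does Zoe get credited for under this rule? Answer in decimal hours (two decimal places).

6.83 hours

Today: in 11:05→11:00, out 18:04→18:00; 7 h 0 min − 10 min = 6 h 50 min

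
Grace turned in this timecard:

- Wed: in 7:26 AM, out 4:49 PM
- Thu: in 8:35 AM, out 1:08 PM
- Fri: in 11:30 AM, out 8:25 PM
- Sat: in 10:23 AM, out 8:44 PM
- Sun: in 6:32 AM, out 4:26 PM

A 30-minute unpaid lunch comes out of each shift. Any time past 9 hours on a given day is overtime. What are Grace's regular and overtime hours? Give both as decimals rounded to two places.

Wed: 7:26 AM–4:49 PM = 9 h 23 min; less 30 min break → 8 h 53 min
Thu: 8:35 AM–1:08 PM = 4 h 33 min; less 30 min break → 4 h 3 min
Fri: 11:30 AM–8:25 PM = 8 h 55 min; less 30 min break → 8 h 25 min
Sat: 10:23 AM–8:44 PM = 10 h 21 min; less 30 min break → 9 h 51 min
Sun: 6:32 AM–4:26 PM = 9 h 54 min; less 30 min break → 9 h 24 min
Wed reg 8 h 53 min / OT 0 h 0 min; Thu reg 4 h 3 min / OT 0 h 0 min; Fri reg 8 h 25 min / OT 0 h 0 min; Sat reg 9 h 0 min / OT 0 h 51 min; Sun reg 9 h 0 min / OT 0 h 24 min.
Totals: regular 39 h 21 min, overtime 1 h 15 min.

Regular 39.35 hours, overtime 1.25 hours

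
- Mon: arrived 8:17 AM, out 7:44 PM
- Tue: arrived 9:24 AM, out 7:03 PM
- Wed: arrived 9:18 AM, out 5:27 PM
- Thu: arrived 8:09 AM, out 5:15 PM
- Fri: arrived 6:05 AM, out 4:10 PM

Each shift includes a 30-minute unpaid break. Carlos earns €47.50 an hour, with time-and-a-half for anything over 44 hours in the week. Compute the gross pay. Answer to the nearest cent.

€2227.75

Mon: 8:17 AM–7:44 PM = 11 h 27 min; less 30 min break → 10 h 57 min
Tue: 9:24 AM–7:03 PM = 9 h 39 min; less 30 min break → 9 h 9 min
Wed: 9:18 AM–5:27 PM = 8 h 9 min; less 30 min break → 7 h 39 min
Thu: 8:09 AM–5:15 PM = 9 h 6 min; less 30 min break → 8 h 36 min
Fri: 6:05 AM–4:10 PM = 10 h 5 min; less 30 min break → 9 h 35 min
Total worked: 45 h 56 min = 2756 min.
Regular 44 h 0 min = 2640 min at €47.50/h; overtime 1 h 56 min = 116 min at €71.25/h.
Pay = (2640 × €47.50 + 116 × €71.25) ÷ 60 = €2227.75.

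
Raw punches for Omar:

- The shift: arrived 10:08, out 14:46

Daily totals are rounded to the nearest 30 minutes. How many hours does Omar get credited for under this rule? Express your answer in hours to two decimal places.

The shift: 10:08–14:46 = 4 h 38 min → rounds to 4 h 30 min

4.50 hours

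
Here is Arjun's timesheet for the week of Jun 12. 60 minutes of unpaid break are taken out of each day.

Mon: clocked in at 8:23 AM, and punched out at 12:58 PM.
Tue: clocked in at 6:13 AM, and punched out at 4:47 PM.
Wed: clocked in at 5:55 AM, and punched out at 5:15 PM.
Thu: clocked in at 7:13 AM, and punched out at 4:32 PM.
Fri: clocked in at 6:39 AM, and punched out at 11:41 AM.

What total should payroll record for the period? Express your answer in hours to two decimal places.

35.83 hours

Mon: 8:23 AM–12:58 PM = 4 h 35 min; less 60 min break → 3 h 35 min
Tue: 6:13 AM–4:47 PM = 10 h 34 min; less 60 min break → 9 h 34 min
Wed: 5:55 AM–5:15 PM = 11 h 20 min; less 60 min break → 10 h 20 min
Thu: 7:13 AM–4:32 PM = 9 h 19 min; less 60 min break → 8 h 19 min
Fri: 6:39 AM–11:41 AM = 5 h 2 min; less 60 min break → 4 h 2 min
Total: 3 h 35 min + 9 h 34 min + 10 h 20 min + 8 h 19 min + 4 h 2 min = 35 h 50 min.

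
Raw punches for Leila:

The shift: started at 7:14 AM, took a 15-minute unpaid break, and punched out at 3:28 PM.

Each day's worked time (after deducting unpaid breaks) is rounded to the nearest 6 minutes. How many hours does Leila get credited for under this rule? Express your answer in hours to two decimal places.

8.00 hours

The shift: 7:14 AM–3:28 PM = 8 h 14 min − 15 min = 7 h 59 min → rounds to 8 h 0 min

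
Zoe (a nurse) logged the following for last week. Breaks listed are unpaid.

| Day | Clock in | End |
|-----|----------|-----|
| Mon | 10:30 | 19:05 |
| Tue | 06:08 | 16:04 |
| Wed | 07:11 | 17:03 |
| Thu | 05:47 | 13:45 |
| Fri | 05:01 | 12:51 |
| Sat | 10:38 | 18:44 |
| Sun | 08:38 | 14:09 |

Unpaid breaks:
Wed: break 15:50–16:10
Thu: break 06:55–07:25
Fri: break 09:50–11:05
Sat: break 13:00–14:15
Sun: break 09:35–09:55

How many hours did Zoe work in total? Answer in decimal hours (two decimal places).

54.13 hours

Mon: 10:30–19:05 = 8 h 35 min
Tue: 06:08–16:04 = 9 h 56 min
Wed: 07:11–17:03 = 9 h 52 min; less 20 min break → 9 h 32 min
Thu: 05:47–13:45 = 7 h 58 min; less 30 min break → 7 h 28 min
Fri: 05:01–12:51 = 7 h 50 min; less 75 min break → 6 h 35 min
Sat: 10:38–18:44 = 8 h 6 min; less 75 min break → 6 h 51 min
Sun: 08:38–14:09 = 5 h 31 min; less 20 min break → 5 h 11 min
Total: 8 h 35 min + 9 h 56 min + 9 h 32 min + 7 h 28 min + 6 h 35 min + 6 h 51 min + 5 h 11 min = 54 h 8 min.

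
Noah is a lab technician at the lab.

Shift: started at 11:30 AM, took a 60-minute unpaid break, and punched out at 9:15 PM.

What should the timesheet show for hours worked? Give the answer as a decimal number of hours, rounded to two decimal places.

Shift: 11:30 AM–9:15 PM = 9 h 45 min; less 60 min break → 8 h 45 min

8.75 hours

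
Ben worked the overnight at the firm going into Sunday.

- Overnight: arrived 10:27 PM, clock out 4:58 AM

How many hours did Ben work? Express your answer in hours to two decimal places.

6.52 hours

Overnight: 10:27 PM → midnight = 1 h 33 min; midnight → 4:58 AM = 4 h 58 min; span 6 h 31 min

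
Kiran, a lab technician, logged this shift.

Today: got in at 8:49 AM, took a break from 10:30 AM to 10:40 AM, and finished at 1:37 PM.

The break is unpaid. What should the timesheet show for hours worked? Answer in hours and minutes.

4 h 38 min

Today: 8:49 AM–1:37 PM = 4 h 48 min; less 10 min break → 4 h 38 min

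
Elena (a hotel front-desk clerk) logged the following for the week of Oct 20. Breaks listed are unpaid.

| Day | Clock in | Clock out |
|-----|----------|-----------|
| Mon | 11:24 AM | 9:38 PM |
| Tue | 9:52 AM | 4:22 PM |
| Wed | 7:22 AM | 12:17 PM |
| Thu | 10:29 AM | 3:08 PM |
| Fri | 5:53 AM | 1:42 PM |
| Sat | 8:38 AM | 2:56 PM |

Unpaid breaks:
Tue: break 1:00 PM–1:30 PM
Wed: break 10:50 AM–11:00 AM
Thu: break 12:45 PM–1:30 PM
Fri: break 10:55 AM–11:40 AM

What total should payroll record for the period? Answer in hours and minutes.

Mon: 11:24 AM–9:38 PM = 10 h 14 min
Tue: 9:52 AM–4:22 PM = 6 h 30 min; less 30 min break → 6 h 0 min
Wed: 7:22 AM–12:17 PM = 4 h 55 min; less 10 min break → 4 h 45 min
Thu: 10:29 AM–3:08 PM = 4 h 39 min; less 45 min break → 3 h 54 min
Fri: 5:53 AM–1:42 PM = 7 h 49 min; less 45 min break → 7 h 4 min
Sat: 8:38 AM–2:56 PM = 6 h 18 min
Total: 10 h 14 min + 6 h 0 min + 4 h 45 min + 3 h 54 min + 7 h 4 min + 6 h 18 min = 38 h 15 min.

38 h 15 min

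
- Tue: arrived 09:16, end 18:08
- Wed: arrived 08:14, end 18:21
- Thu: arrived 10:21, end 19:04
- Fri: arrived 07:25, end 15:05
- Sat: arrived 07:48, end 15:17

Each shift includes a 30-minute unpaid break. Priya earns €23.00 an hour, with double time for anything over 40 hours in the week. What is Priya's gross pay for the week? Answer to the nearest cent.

€936.10

Tue: 09:16–18:08 = 8 h 52 min; less 30 min break → 8 h 22 min
Wed: 08:14–18:21 = 10 h 7 min; less 30 min break → 9 h 37 min
Thu: 10:21–19:04 = 8 h 43 min; less 30 min break → 8 h 13 min
Fri: 07:25–15:05 = 7 h 40 min; less 30 min break → 7 h 10 min
Sat: 07:48–15:17 = 7 h 29 min; less 30 min break → 6 h 59 min
Total worked: 40 h 21 min = 2421 min.
Regular 40 h 0 min = 2400 min at €23.00/h; overtime 0 h 21 min = 21 min at €46.00/h.
Pay = (2400 × €23.00 + 21 × €46.00) ÷ 60 = €936.10.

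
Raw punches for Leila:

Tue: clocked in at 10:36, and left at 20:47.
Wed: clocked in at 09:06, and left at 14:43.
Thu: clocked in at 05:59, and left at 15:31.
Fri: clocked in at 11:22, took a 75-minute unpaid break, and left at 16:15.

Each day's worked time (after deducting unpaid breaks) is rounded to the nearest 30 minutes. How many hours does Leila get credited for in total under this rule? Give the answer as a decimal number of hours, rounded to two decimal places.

Tue: 10:36–20:47 = 10 h 11 min → rounds to 10 h 0 min
Wed: 09:06–14:43 = 5 h 37 min → rounds to 5 h 30 min
Thu: 05:59–15:31 = 9 h 32 min → rounds to 9 h 30 min
Fri: 11:22–16:15 = 4 h 53 min − 75 min = 3 h 38 min → rounds to 3 h 30 min
Total credited: 28 h 30 min.

28.50 hours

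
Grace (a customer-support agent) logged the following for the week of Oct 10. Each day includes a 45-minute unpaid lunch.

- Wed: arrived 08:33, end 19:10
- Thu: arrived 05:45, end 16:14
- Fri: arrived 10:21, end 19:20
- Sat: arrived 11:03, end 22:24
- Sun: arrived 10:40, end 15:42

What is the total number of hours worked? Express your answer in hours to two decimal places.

Wed: 08:33–19:10 = 10 h 37 min; less 45 min break → 9 h 52 min
Thu: 05:45–16:14 = 10 h 29 min; less 45 min break → 9 h 44 min
Fri: 10:21–19:20 = 8 h 59 min; less 45 min break → 8 h 14 min
Sat: 11:03–22:24 = 11 h 21 min; less 45 min break → 10 h 36 min
Sun: 10:40–15:42 = 5 h 2 min; less 45 min break → 4 h 17 min
Total: 9 h 52 min + 9 h 44 min + 8 h 14 min + 10 h 36 min + 4 h 17 min = 42 h 43 min.

42.72 hours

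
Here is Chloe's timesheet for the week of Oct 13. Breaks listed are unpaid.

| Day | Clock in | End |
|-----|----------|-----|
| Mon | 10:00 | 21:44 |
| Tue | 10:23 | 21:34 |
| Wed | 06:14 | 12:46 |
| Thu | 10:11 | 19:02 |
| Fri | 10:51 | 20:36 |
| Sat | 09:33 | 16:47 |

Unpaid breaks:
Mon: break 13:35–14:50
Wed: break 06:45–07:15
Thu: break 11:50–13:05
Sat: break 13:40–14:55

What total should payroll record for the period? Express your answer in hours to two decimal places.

51.03 hours

Mon: 10:00–21:44 = 11 h 44 min; less 75 min break → 10 h 29 min
Tue: 10:23–21:34 = 11 h 11 min
Wed: 06:14–12:46 = 6 h 32 min; less 30 min break → 6 h 2 min
Thu: 10:11–19:02 = 8 h 51 min; less 75 min break → 7 h 36 min
Fri: 10:51–20:36 = 9 h 45 min
Sat: 09:33–16:47 = 7 h 14 min; less 75 min break → 5 h 59 min
Total: 10 h 29 min + 11 h 11 min + 6 h 2 min + 7 h 36 min + 9 h 45 min + 5 h 59 min = 51 h 2 min.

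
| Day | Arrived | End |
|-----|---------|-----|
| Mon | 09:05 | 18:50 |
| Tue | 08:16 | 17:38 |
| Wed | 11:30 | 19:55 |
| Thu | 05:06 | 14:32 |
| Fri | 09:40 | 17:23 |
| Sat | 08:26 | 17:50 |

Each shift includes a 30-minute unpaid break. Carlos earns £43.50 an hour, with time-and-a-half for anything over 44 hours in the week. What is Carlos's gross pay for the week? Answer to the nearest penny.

£2376.19

Mon: 09:05–18:50 = 9 h 45 min; less 30 min break → 9 h 15 min
Tue: 08:16–17:38 = 9 h 22 min; less 30 min break → 8 h 52 min
Wed: 11:30–19:55 = 8 h 25 min; less 30 min break → 7 h 55 min
Thu: 05:06–14:32 = 9 h 26 min; less 30 min break → 8 h 56 min
Fri: 09:40–17:23 = 7 h 43 min; less 30 min break → 7 h 13 min
Sat: 08:26–17:50 = 9 h 24 min; less 30 min break → 8 h 54 min
Total worked: 51 h 5 min = 3065 min.
Regular 44 h 0 min = 2640 min at £43.50/h; overtime 7 h 5 min = 425 min at £65.25/h.
Pay = (2640 × £43.50 + 425 × £65.25) ÷ 60 = £2376.19.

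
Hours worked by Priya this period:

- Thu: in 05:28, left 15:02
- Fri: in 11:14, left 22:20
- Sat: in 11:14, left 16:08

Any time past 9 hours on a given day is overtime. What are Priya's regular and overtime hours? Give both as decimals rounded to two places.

Thu: 05:28–15:02 = 9 h 34 min
Fri: 11:14–22:20 = 11 h 6 min
Sat: 11:14–16:08 = 4 h 54 min
Thu reg 9 h 0 min / OT 0 h 34 min; Fri reg 9 h 0 min / OT 2 h 6 min; Sat reg 4 h 54 min / OT 0 h 0 min.
Totals: regular 22 h 54 min, overtime 2 h 40 min.

Regular 22.90 hours, overtime 2.67 hours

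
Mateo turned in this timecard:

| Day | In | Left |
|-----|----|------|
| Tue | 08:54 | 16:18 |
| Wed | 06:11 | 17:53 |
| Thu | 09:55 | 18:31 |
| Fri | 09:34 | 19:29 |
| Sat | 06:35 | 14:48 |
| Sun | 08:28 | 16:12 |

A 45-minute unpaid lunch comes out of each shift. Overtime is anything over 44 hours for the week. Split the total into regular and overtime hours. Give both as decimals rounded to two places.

Regular 44.00 hours, overtime 5.07 hours

Tue: 08:54–16:18 = 7 h 24 min; less 45 min break → 6 h 39 min
Wed: 06:11–17:53 = 11 h 42 min; less 45 min break → 10 h 57 min
Thu: 09:55–18:31 = 8 h 36 min; less 45 min break → 7 h 51 min
Fri: 09:34–19:29 = 9 h 55 min; less 45 min break → 9 h 10 min
Sat: 06:35–14:48 = 8 h 13 min; less 45 min break → 7 h 28 min
Sun: 08:28–16:12 = 7 h 44 min; less 45 min break → 6 h 59 min
Total worked: 49 h 4 min = 49.07 h.
Threshold 44 h → overtime 5 h 4 min, regular 44 h 0 min.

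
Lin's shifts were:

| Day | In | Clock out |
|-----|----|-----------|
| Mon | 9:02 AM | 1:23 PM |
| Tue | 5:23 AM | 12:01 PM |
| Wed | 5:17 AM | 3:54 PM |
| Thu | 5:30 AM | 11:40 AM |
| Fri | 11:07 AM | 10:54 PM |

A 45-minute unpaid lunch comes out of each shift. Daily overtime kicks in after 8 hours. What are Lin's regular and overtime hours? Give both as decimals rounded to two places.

Regular 30.90 hours, overtime 4.90 hours

Mon: 9:02 AM–1:23 PM = 4 h 21 min; less 45 min break → 3 h 36 min
Tue: 5:23 AM–12:01 PM = 6 h 38 min; less 45 min break → 5 h 53 min
Wed: 5:17 AM–3:54 PM = 10 h 37 min; less 45 min break → 9 h 52 min
Thu: 5:30 AM–11:40 AM = 6 h 10 min; less 45 min break → 5 h 25 min
Fri: 11:07 AM–10:54 PM = 11 h 47 min; less 45 min break → 11 h 2 min
Mon reg 3 h 36 min / OT 0 h 0 min; Tue reg 5 h 53 min / OT 0 h 0 min; Wed reg 8 h 0 min / OT 1 h 52 min; Thu reg 5 h 25 min / OT 0 h 0 min; Fri reg 8 h 0 min / OT 3 h 2 min.
Totals: regular 30 h 54 min, overtime 4 h 54 min.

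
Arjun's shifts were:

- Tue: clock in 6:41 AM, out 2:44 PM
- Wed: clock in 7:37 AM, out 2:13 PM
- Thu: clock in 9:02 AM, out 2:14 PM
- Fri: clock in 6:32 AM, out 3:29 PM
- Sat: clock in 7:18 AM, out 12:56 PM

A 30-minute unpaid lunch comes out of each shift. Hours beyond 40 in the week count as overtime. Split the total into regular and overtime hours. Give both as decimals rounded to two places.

Regular 31.93 hours, overtime 0.00 hours

Tue: 6:41 AM–2:44 PM = 8 h 3 min; less 30 min break → 7 h 33 min
Wed: 7:37 AM–2:13 PM = 6 h 36 min; less 30 min break → 6 h 6 min
Thu: 9:02 AM–2:14 PM = 5 h 12 min; less 30 min break → 4 h 42 min
Fri: 6:32 AM–3:29 PM = 8 h 57 min; less 30 min break → 8 h 27 min
Sat: 7:18 AM–12:56 PM = 5 h 38 min; less 30 min break → 5 h 8 min
Total worked: 31 h 56 min = 31.93 h.
Threshold 40 h → overtime 0 h 0 min, regular 31 h 56 min.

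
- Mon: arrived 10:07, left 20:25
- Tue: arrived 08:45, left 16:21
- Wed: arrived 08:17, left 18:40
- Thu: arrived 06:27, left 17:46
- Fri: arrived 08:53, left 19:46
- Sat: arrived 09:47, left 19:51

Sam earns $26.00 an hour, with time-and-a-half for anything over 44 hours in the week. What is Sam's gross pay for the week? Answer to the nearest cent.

Mon: 10:07–20:25 = 10 h 18 min
Tue: 08:45–16:21 = 7 h 36 min
Wed: 08:17–18:40 = 10 h 23 min
Thu: 06:27–17:46 = 11 h 19 min
Fri: 08:53–19:46 = 10 h 53 min
Sat: 09:47–19:51 = 10 h 4 min
Total worked: 60 h 33 min = 3633 min.
Regular 44 h 0 min = 2640 min at $26.00/h; overtime 16 h 33 min = 993 min at $39.00/h.
Pay = (2640 × $26.00 + 993 × $39.00) ÷ 60 = $1789.45.

$1789.45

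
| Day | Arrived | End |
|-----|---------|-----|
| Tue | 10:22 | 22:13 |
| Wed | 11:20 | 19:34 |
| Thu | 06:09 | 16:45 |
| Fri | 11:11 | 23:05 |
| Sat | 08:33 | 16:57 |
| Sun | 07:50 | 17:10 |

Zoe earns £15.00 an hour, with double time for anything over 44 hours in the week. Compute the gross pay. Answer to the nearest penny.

£1149.50

Tue: 10:22–22:13 = 11 h 51 min
Wed: 11:20–19:34 = 8 h 14 min
Thu: 06:09–16:45 = 10 h 36 min
Fri: 11:11–23:05 = 11 h 54 min
Sat: 08:33–16:57 = 8 h 24 min
Sun: 07:50–17:10 = 9 h 20 min
Total worked: 60 h 19 min = 3619 min.
Regular 44 h 0 min = 2640 min at £15.00/h; overtime 16 h 19 min = 979 min at £30.00/h.
Pay = (2640 × £15.00 + 979 × £30.00) ÷ 60 = £1149.50.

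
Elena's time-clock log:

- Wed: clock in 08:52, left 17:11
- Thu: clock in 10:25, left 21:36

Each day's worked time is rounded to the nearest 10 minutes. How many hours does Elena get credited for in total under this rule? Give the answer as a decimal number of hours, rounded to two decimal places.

Wed: 08:52–17:11 = 8 h 19 min → rounds to 8 h 20 min
Thu: 10:25–21:36 = 11 h 11 min → rounds to 11 h 10 min
Total credited: 19 h 30 min.

19.50 hours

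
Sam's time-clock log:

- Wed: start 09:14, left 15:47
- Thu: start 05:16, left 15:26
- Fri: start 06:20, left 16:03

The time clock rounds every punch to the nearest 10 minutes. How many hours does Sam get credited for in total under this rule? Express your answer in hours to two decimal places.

Wed: in 09:14→09:10, out 15:47→15:50; 6 h 40 min
Thu: in 05:16→05:20, out 15:26→15:30; 10 h 10 min
Fri: in 06:20→06:20, out 16:03→16:00; 9 h 40 min
Total credited: 26 h 30 min.

26.50 hours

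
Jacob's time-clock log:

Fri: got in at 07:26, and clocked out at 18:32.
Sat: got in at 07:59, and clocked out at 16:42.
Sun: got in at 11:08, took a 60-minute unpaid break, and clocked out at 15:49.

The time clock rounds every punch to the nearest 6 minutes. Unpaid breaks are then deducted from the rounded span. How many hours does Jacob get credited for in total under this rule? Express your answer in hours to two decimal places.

23.50 hours

Fri: in 07:26→07:24, out 18:32→18:30; 11 h 6 min
Sat: in 07:59→08:00, out 16:42→16:42; 8 h 42 min
Sun: in 11:08→11:06, out 15:49→15:48; 4 h 42 min − 60 min = 3 h 42 min
Total credited: 23 h 30 min.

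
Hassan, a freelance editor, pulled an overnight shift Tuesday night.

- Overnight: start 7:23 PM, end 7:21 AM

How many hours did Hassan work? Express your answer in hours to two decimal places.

Overnight: 7:23 PM → midnight = 4 h 37 min; midnight → 7:21 AM = 7 h 21 min; span 11 h 58 min

11.97 hours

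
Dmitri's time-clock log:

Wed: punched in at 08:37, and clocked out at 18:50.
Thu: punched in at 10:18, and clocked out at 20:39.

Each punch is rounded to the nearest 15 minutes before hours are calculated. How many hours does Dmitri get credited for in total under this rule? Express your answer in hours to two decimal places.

20.75 hours

Wed: in 08:37→08:30, out 18:50→18:45; 10 h 15 min
Thu: in 10:18→10:15, out 20:39→20:45; 10 h 30 min
Total credited: 20 h 45 min.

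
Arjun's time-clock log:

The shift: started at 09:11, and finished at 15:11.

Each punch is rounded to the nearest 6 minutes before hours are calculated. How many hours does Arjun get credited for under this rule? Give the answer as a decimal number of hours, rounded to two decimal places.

The shift: in 09:11→09:12, out 15:11→15:12; 6 h 0 min

6.00 hours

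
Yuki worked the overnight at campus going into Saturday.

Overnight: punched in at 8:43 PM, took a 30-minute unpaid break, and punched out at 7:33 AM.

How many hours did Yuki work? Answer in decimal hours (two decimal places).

10.33 hours

Overnight: 8:43 PM → midnight = 3 h 17 min; midnight → 7:33 AM = 7 h 33 min; span 10 h 50 min; less 30 min break → 10 h 20 min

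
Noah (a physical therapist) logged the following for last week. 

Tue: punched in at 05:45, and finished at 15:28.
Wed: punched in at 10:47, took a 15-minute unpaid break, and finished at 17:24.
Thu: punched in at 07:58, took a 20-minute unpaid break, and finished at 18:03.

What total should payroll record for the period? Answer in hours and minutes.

Tue: 05:45–15:28 = 9 h 43 min
Wed: 10:47–17:24 = 6 h 37 min; less 15 min break → 6 h 22 min
Thu: 07:58–18:03 = 10 h 5 min; less 20 min break → 9 h 45 min
Total: 9 h 43 min + 6 h 22 min + 9 h 45 min = 25 h 50 min.

25 h 50 min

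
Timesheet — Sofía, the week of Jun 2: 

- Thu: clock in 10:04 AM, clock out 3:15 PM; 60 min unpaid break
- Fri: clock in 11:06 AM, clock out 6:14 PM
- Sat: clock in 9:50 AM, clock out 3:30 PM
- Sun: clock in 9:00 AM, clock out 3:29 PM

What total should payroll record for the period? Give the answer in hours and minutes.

Thu: 10:04 AM–3:15 PM = 5 h 11 min; less 60 min break → 4 h 11 min
Fri: 11:06 AM–6:14 PM = 7 h 8 min
Sat: 9:50 AM–3:30 PM = 5 h 40 min
Sun: 9:00 AM–3:29 PM = 6 h 29 min
Total: 4 h 11 min + 7 h 8 min + 5 h 40 min + 6 h 29 min = 23 h 28 min.

23 h 28 min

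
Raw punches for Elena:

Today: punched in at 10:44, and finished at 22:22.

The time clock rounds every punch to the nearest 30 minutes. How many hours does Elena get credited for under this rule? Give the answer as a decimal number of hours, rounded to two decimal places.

Today: in 10:44→10:30, out 22:22→22:30; 12 h 0 min

12.00 hours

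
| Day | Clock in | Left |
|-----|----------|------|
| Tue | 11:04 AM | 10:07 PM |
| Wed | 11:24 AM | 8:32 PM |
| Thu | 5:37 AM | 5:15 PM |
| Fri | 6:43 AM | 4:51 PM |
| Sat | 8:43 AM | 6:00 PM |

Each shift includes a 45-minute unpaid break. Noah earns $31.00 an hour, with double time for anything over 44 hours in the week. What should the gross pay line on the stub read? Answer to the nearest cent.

$1579.97

Tue: 11:04 AM–10:07 PM = 11 h 3 min; less 45 min break → 10 h 18 min
Wed: 11:24 AM–8:32 PM = 9 h 8 min; less 45 min break → 8 h 23 min
Thu: 5:37 AM–5:15 PM = 11 h 38 min; less 45 min break → 10 h 53 min
Fri: 6:43 AM–4:51 PM = 10 h 8 min; less 45 min break → 9 h 23 min
Sat: 8:43 AM–6:00 PM = 9 h 17 min; less 45 min break → 8 h 32 min
Total worked: 47 h 29 min = 2849 min.
Regular 44 h 0 min = 2640 min at $31.00/h; overtime 3 h 29 min = 209 min at $62.00/h.
Pay = (2640 × $31.00 + 209 × $62.00) ÷ 60 = $1579.97.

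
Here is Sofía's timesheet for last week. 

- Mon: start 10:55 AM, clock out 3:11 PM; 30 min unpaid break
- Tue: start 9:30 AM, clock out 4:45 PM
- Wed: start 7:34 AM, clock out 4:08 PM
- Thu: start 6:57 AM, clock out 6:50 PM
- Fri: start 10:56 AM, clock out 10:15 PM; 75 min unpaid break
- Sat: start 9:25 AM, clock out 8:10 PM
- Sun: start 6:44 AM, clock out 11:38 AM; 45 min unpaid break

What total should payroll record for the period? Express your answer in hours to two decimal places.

Mon: 10:55 AM–3:11 PM = 4 h 16 min; less 30 min break → 3 h 46 min
Tue: 9:30 AM–4:45 PM = 7 h 15 min
Wed: 7:34 AM–4:08 PM = 8 h 34 min
Thu: 6:57 AM–6:50 PM = 11 h 53 min
Fri: 10:56 AM–10:15 PM = 11 h 19 min; less 75 min break → 10 h 4 min
Sat: 9:25 AM–8:10 PM = 10 h 45 min
Sun: 6:44 AM–11:38 AM = 4 h 54 min; less 45 min break → 4 h 9 min
Total: 3 h 46 min + 7 h 15 min + 8 h 34 min + 11 h 53 min + 10 h 4 min + 10 h 45 min + 4 h 9 min = 56 h 26 min.

56.43 hours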